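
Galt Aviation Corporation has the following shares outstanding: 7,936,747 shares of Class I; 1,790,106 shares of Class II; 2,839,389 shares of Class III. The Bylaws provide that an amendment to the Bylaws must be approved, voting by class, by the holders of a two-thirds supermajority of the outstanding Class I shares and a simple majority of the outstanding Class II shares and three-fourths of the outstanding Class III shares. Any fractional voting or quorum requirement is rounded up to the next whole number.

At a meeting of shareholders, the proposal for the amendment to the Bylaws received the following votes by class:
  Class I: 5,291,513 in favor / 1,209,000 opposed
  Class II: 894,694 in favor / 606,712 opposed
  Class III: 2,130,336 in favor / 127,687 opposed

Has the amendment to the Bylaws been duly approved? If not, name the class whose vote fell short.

Not approved — the Class II shares did not give the required vote.

Class I: 2/3 of 7936747 = 5291164.67, rounded up to 5291165; 5,291,165 required, 5,291,513 in favor — approved.
Class II: a majority of 1790106 is 895054; 895,054 required, 894,694 in favor — not approved.
Class III: 3/4 of 2839389 = 2129541.75, rounded up to 2129542; 2,129,542 required, 2,130,336 in favor — approved.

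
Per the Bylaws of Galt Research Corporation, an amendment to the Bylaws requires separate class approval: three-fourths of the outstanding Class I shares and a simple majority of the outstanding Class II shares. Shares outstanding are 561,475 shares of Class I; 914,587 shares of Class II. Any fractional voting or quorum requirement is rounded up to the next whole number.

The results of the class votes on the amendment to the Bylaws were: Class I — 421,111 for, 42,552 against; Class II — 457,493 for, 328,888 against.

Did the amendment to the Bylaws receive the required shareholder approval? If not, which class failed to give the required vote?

Class I: 3/4 of 561475 = 421106.25, rounded up to 421107; 421,107 required, 421,111 in favor — approved.
Class II: a majority of 914587 is 457294; 457,294 required, 457,493 in favor — approved.

Approved — every class gave the required vote.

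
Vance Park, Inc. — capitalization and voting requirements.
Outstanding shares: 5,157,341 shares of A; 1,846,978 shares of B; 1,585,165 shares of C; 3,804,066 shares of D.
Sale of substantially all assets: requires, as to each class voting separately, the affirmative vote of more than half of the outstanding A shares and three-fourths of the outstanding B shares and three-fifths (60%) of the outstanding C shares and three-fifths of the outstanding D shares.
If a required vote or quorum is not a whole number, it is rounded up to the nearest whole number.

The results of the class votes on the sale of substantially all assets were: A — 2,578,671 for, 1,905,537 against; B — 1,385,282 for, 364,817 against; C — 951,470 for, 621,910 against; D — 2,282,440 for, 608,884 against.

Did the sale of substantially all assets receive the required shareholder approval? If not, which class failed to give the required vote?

A: a majority of 5157341 is 2578671; 2,578,671 required, 2,578,671 in favor — approved.
B: 3/4 of 1846978 = 1385233.50, rounded up to 1385234; 1,385,234 required, 1,385,282 in favor — approved.
C: 3/5 of 1585165 = 951099; 951,099 required, 951,470 in favor — approved.
D: 3/5 of 3804066 = 2282439.60, rounded up to 2282440; 2,282,440 required, 2,282,440 in favor — approved.

Approved — every class gave the required vote.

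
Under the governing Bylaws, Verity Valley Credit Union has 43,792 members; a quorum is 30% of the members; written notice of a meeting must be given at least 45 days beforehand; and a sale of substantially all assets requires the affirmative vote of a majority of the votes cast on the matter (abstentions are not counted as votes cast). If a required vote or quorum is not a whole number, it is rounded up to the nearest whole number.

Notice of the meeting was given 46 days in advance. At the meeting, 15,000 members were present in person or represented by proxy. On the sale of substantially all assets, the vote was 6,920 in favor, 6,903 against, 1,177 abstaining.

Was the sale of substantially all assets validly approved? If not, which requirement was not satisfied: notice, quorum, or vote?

Notice: 46 days given; 45 required. Satisfied.
Quorum: 30% of 43,792 = 13,137.60, rounded up to 13,138; 15,000 present. Satisfied.
Vote: requires a majority of the votes cast (15,000 − 1,177 abstaining = 13,823); a majority of 13823 is 6912, so 6,912 needed; 6,920 in favor. Satisfied.

Valid — all requirements satisfied.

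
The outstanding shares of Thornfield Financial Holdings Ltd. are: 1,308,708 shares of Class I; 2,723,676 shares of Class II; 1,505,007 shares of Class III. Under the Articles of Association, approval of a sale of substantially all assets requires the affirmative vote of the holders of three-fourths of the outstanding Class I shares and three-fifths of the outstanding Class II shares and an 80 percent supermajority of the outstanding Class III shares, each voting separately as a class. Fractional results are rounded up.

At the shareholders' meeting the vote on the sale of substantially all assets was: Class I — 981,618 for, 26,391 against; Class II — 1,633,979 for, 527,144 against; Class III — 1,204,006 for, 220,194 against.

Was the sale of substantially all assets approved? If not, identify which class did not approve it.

Not approved — the Class II shares did not give the required vote.

Class I: 3/4 of 1308708 = 981531; 981,531 required, 981,618 in favor — approved.
Class II: 3/5 of 2723676 = 1634205.60, rounded up to 1634206; 1,634,206 required, 1,633,979 in favor — not approved.
Class III: 4/5 of 1505007 = 1204005.60, rounded up to 1204006; 1,204,006 required, 1,204,006 in favor — approved.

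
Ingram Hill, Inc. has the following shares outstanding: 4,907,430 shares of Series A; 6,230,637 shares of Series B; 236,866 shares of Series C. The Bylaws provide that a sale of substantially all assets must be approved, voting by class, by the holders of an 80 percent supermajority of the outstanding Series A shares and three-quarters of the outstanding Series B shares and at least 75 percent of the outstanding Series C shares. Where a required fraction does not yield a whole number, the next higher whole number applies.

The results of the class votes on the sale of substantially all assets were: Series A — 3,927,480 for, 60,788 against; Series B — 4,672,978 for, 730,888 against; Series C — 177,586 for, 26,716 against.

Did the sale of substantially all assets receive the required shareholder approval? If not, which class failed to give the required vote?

Not approved — the Series C shares did not give the required vote.

Series A: 4/5 of 4907430 = 3925944; 3,925,944 required, 3,927,480 in favor — approved.
Series B: 3/4 of 6230637 = 4672977.75, rounded up to 4672978; 4,672,978 required, 4,672,978 in favor — approved.
Series C: 3/4 of 236866 = 177649.50, rounded up to 177650; 177,650 required, 177,586 in favor — not approved.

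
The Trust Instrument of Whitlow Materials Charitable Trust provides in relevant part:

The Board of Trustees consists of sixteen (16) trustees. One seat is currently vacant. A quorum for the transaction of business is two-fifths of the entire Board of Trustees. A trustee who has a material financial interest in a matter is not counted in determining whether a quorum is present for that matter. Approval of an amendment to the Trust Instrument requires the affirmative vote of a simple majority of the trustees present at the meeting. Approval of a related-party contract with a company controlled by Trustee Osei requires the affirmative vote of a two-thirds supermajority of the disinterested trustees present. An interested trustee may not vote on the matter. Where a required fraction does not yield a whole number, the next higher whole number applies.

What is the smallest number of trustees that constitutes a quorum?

2/5 of 16 = 6.40, rounded up to 7.

7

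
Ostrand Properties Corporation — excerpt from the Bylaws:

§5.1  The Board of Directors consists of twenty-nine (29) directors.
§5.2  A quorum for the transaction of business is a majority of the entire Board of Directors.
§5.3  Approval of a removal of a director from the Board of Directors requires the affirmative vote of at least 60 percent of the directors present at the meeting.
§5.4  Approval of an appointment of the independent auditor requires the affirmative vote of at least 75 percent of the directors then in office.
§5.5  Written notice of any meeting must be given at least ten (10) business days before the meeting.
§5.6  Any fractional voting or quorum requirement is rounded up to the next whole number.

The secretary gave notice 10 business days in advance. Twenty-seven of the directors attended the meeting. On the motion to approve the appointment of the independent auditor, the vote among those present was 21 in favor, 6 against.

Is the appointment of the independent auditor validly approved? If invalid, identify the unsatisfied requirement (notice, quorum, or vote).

Notice: 10 business days given; 10 required (10 ≥ 10). Satisfied.
Quorum: 27 present; quorum is 15. Satisfied.
Vote: the appointment of the independent auditor requires three-fourths of the directors then in office (29). 3/4 of 29 = 21.75, rounded up to 22, so 22 affirmative votes are needed; 21 voted in favor. Not satisfied.

Invalid — vote requirement not satisfied.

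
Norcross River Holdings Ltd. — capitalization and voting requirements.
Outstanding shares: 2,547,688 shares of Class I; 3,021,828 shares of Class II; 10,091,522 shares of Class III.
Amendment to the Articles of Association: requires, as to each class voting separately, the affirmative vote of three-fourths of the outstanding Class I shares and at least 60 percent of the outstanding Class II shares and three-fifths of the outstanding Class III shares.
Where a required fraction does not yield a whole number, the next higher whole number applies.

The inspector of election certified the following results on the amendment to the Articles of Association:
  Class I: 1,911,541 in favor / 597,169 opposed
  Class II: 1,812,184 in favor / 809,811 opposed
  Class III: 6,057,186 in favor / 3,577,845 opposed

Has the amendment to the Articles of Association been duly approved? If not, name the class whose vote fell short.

Class I: 3/4 of 2547688 = 1910766; 1,910,766 required, 1,911,541 in favor — approved.
Class II: 3/5 of 3021828 = 1813096.80, rounded up to 1813097; 1,813,097 required, 1,812,184 in favor — not approved.
Class III: 3/5 of 10091522 = 6054913.20, rounded up to 6054914; 6,054,914 required, 6,057,186 in favor — approved.

Not approved — the Class II shares did not give the required vote.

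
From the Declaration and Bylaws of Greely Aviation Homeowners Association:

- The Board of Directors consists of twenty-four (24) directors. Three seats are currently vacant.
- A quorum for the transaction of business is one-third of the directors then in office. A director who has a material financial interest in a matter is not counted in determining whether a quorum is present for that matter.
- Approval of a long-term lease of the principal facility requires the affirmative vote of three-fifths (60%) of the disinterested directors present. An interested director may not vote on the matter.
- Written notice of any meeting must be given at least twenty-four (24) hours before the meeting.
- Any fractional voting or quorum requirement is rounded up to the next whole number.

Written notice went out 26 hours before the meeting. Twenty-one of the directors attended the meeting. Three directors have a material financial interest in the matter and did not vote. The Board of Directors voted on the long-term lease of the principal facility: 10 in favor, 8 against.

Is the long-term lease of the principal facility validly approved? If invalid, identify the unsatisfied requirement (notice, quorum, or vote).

Invalid — vote requirement not satisfied.

Notice: 26 hours given; 24 required (26 ≥ 24). Satisfied.
Quorum: 21 present, but the 3 interested directors do not count, leaving 18. Quorum is 7. Satisfied.
Vote: the long-term lease of the principal facility requires three-fifths of the disinterested directors present (21 − 3 = 18). 3/5 of 18 = 10.80, rounded up to 11, so 11 affirmative votes are needed; 10 voted in favor. Not satisfied.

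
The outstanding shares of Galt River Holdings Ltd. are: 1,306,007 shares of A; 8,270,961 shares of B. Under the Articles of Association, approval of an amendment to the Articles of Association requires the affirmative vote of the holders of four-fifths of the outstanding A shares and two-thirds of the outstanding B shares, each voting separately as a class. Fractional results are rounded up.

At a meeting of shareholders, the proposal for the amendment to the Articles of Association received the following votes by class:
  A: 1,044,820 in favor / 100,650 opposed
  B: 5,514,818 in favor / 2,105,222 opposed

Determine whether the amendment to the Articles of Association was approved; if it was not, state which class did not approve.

A: 4/5 of 1306007 = 1044805.60, rounded up to 1044806; 1,044,806 required, 1,044,820 in favor — approved.
B: 2/3 of 8270961 = 5513974; 5,513,974 required, 5,514,818 in favor — approved.

Approved — every class gave the required vote.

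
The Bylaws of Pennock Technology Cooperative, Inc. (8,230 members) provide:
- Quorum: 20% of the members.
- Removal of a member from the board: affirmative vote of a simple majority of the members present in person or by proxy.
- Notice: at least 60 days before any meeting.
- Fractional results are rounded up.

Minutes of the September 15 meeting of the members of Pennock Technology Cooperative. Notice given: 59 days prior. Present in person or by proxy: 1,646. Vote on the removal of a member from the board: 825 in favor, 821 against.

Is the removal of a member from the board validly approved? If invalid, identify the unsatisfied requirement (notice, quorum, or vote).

Invalid — notice requirement not satisfied.

Notice: 59 days given; 60 required. Not satisfied.
Quorum: 20% of 8,230 = 1,646; 1,646 present. Satisfied.
Vote: requires a majority of those present (1,646); a majority of 1646 is 824, so 824 needed; 825 in favor. Satisfied.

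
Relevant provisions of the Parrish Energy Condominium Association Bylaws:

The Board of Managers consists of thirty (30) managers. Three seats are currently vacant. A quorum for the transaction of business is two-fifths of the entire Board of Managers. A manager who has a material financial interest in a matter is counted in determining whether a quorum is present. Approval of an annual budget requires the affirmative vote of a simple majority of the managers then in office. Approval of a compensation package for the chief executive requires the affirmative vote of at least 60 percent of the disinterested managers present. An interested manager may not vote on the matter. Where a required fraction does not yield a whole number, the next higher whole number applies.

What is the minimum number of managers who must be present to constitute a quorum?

2/5 of 30 = 12.

12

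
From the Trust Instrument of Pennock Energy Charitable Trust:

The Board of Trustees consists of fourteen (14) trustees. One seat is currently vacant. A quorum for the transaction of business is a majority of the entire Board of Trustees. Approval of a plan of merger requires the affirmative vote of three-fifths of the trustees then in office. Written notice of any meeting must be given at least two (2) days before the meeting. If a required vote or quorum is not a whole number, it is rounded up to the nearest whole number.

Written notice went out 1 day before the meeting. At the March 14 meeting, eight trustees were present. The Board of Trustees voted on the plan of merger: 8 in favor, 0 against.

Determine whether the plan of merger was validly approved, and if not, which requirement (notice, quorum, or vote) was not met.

Invalid — notice requirement not satisfied.

Notice: 1 day given; 2 required (1 < 2). Not satisfied.
Quorum: 8 present; quorum is 8. Satisfied.
Vote: the plan of merger requires three-fifths of the trustees then in office (13). 3/5 of 13 = 7.80, rounded up to 8, so 8 affirmative votes are needed; 8 voted in favor. Satisfied.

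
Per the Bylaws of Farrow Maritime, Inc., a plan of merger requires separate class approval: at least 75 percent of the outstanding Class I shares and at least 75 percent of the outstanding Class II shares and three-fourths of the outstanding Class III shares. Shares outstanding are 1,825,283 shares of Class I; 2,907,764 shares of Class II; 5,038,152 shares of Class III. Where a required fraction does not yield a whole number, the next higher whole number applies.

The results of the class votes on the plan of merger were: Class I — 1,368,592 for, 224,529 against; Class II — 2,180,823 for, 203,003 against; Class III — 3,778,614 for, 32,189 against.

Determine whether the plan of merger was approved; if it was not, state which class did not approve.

Not approved — the Class I shares did not give the required vote.

Class I: 3/4 of 1825283 = 1368962.25, rounded up to 1368963; 1,368,963 required, 1,368,592 in favor — not approved.
Class II: 3/4 of 2907764 = 2180823; 2,180,823 required, 2,180,823 in favor — approved.
Class III: 3/4 of 5038152 = 3778614; 3,778,614 required, 3,778,614 in favor — approved.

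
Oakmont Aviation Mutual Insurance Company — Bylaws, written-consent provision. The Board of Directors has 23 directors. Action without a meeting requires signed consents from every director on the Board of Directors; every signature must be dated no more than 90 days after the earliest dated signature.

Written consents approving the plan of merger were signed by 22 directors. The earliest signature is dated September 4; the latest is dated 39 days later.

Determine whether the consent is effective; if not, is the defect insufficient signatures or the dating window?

Not effective — insufficient signatures.

Signatures required: every one of 23 — unanimous means all 23, so 23 needed; 22 signed. Insufficient.
Dating window: the latest signature is 39 days after the earliest; the limit is 90 days. Within the window.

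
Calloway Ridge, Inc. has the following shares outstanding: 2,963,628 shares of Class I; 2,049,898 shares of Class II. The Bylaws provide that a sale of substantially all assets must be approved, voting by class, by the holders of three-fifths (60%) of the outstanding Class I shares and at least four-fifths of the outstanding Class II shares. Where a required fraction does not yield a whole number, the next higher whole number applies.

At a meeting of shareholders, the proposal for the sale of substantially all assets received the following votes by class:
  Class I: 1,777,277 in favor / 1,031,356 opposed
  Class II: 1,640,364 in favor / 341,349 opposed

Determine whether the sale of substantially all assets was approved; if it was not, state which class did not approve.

Class I: 3/5 of 2963628 = 1778176.80, rounded up to 1778177; 1,778,177 required, 1,777,277 in favor — not approved.
Class II: 4/5 of 2049898 = 1639918.40, rounded up to 1639919; 1,639,919 required, 1,640,364 in favor — approved.

Not approved — the Class I shares did not give the required vote.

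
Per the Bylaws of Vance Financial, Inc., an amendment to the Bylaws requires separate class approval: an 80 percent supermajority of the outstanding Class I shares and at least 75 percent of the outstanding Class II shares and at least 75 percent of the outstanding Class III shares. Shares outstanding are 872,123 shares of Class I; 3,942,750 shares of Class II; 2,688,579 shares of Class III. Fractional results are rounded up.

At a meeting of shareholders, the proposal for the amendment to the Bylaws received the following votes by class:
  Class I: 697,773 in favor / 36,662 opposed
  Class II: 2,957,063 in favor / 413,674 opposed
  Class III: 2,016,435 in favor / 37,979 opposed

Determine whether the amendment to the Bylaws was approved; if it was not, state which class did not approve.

Class I: 4/5 of 872123 = 697698.40, rounded up to 697699; 697,699 required, 697,773 in favor — approved.
Class II: 3/4 of 3942750 = 2957062.50, rounded up to 2957063; 2,957,063 required, 2,957,063 in favor — approved.
Class III: 3/4 of 2688579 = 2016434.25, rounded up to 2016435; 2,016,435 required, 2,016,435 in favor — approved.

Approved — every class gave the required vote.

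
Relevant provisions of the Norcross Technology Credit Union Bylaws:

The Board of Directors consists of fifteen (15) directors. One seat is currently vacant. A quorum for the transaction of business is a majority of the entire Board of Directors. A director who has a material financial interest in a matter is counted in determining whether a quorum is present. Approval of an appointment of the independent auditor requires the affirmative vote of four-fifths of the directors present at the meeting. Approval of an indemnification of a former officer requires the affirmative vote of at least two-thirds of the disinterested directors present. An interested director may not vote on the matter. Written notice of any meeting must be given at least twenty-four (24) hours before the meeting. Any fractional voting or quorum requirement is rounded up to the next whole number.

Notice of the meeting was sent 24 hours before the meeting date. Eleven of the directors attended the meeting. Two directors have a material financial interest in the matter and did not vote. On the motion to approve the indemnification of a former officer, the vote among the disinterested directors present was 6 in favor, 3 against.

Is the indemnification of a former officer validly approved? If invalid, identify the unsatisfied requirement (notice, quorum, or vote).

Valid — all requirements satisfied.

Notice: 24 hours given; 24 required (24 ≥ 24). Satisfied.
Quorum: 11 present (interested directors count toward quorum); quorum is 8. Satisfied.
Vote: the indemnification of a former officer requires two-thirds of the disinterested directors present (11 − 2 = 9). 2/3 of 9 = 6, so 6 affirmative votes are needed; 6 voted in favor. Satisfied.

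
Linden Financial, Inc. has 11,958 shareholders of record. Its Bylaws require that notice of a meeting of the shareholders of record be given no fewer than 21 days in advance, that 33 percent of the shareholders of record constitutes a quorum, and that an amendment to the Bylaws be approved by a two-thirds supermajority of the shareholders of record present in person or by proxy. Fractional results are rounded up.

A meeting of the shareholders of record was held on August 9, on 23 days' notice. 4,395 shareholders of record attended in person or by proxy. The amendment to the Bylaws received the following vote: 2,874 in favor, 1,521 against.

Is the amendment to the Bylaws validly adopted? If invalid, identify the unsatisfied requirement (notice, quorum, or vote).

Notice: 23 days given; 21 required. Satisfied.
Quorum: 33% of 11,958 = 3,946.14, rounded up to 3,947; 4,395 present. Satisfied.
Vote: requires two-thirds of those present (4,395); 2/3 of 4395 = 2930, so 2,930 needed; 2,874 in favor. Not satisfied.

Invalid — vote requirement not satisfied.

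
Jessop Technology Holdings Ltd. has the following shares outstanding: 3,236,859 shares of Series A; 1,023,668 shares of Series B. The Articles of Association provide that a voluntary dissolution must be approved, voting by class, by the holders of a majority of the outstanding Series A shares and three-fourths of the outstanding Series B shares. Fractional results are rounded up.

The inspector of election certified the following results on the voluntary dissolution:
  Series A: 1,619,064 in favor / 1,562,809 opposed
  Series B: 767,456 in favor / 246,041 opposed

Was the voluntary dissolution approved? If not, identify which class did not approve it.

Series A: a majority of 3236859 is 1618430; 1,618,430 required, 1,619,064 in favor — approved.
Series B: 3/4 of 1023668 = 767751; 767,751 required, 767,456 in favor — not approved.

Not approved — the Series B shares did not give the required vote.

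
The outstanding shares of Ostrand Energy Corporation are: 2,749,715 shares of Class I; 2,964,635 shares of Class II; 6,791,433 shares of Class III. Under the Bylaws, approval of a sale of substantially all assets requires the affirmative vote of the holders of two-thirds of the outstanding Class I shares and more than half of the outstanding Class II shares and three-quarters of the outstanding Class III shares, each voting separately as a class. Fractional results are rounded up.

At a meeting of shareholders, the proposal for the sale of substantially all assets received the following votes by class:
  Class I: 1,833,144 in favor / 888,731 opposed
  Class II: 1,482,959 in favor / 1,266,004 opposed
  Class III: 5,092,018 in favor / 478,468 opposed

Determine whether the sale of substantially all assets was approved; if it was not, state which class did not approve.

Class I: 2/3 of 2749715 = 1833143.33, rounded up to 1833144; 1,833,144 required, 1,833,144 in favor — approved.
Class II: a majority of 2964635 is 1482318; 1,482,318 required, 1,482,959 in favor — approved.
Class III: 3/4 of 6791433 = 5093574.75, rounded up to 5093575; 5,093,575 required, 5,092,018 in favor — not approved.

Not approved — the Class III shares did not give the required vote.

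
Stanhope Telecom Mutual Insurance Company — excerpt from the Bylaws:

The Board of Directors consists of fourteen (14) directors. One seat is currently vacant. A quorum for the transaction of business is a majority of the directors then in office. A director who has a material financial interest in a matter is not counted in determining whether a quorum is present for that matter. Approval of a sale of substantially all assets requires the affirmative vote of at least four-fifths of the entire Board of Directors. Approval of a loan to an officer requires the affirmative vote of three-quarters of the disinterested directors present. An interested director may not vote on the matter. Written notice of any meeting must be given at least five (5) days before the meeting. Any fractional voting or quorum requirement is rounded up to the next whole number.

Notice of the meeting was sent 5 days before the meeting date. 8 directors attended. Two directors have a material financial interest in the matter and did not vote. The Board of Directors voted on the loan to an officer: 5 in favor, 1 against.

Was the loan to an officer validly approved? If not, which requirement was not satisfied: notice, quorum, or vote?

Notice: 5 days given; 5 required (5 ≥ 5). Satisfied.
Quorum: 8 present, but the 2 interested directors do not count, leaving 6. Quorum is 7. Not satisfied.
Vote: the loan to an officer requires three-fourths of the disinterested directors present (8 − 2 = 6). 3/4 of 6 = 4.50, rounded up to 5, so 5 affirmative votes are needed; 5 voted in favor. Satisfied. (Moot — without a quorum no business can be validly transacted.)

Invalid — quorum requirement not satisfied.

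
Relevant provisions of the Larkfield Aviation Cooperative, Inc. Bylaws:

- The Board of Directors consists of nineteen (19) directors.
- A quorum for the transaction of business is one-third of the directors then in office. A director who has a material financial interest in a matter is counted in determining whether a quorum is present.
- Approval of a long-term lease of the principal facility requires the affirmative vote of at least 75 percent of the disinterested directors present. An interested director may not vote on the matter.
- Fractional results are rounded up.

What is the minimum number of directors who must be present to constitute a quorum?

1/3 of 19 = 6.33, rounded up to 7.

7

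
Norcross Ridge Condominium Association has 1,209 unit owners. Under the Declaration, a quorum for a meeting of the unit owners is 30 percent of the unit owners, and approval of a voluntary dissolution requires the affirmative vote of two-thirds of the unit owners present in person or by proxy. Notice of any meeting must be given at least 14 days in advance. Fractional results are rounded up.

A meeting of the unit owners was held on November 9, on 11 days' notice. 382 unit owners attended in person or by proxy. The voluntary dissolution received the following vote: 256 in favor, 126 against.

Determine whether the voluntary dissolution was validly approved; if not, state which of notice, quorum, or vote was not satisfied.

Notice: 11 days given; 14 required. Not satisfied.
Quorum: 30% of 1,209 = 362.70, rounded up to 363; 382 present. Satisfied.
Vote: requires two-thirds of those present (382); 2/3 of 382 = 254.67, rounded up to 255, so 255 needed; 256 in favor. Satisfied.

Invalid — notice requirement not satisfied.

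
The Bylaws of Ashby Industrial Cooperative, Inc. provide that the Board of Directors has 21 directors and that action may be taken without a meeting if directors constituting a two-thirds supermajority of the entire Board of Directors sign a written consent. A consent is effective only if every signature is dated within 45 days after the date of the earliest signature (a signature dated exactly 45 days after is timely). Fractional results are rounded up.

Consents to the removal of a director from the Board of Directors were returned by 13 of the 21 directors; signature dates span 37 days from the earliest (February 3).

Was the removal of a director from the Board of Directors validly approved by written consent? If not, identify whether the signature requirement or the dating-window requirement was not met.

Not effective — insufficient signatures.

Signatures required: a two-thirds supermajority of 21 — 2/3 of 21 = 14, so 14 needed; 13 signed. Insufficient.
Dating window: the latest signature is 37 days after the earliest; the limit is 45 days. Within the window.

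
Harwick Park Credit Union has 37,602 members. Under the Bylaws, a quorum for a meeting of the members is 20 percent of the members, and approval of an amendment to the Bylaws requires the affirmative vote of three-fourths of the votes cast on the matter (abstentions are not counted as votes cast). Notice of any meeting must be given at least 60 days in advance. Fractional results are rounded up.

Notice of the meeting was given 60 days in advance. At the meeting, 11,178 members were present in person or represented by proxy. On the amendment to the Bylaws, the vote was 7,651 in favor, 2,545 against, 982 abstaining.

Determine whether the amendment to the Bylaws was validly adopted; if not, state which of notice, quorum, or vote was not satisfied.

Valid — all requirements satisfied.

Notice: 60 days given; 60 required. Satisfied.
Quorum: 20% of 37,602 = 7,520.40, rounded up to 7,521; 11,178 present. Satisfied.
Vote: requires three-fourths of the votes cast (11,178 − 982 abstaining = 10,196); 3/4 of 10196 = 7647, so 7,647 needed; 7,651 in favor. Satisfied.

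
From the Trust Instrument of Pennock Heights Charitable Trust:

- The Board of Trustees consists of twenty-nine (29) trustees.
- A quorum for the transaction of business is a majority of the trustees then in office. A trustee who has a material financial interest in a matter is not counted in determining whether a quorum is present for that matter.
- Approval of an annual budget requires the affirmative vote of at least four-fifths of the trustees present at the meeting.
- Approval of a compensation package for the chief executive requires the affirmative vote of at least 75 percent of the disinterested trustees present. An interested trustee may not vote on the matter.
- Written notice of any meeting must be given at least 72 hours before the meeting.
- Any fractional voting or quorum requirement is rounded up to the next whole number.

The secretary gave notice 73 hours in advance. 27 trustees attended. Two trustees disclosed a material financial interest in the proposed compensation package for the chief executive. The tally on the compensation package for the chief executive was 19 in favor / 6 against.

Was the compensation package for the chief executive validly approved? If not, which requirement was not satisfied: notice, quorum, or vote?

Notice: 73 hours given; 72 required (73 ≥ 72). Satisfied.
Quorum: 27 present, but the 2 interested trustees do not count, leaving 25. Quorum is 15. Satisfied.
Vote: the compensation package for the chief executive requires three-fourths of the disinterested trustees present (27 − 2 = 25). 3/4 of 25 = 18.75, rounded up to 19, so 19 affirmative votes are needed; 19 voted in favor. Satisfied.

Valid — all requirements satisfied.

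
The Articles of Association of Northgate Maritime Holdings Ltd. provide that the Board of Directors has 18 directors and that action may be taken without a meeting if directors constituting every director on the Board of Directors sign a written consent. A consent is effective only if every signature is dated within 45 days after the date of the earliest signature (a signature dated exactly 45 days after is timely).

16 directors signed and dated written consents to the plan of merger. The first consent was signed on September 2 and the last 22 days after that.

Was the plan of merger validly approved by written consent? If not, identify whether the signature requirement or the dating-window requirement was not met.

Signatures required: all of 18 — unanimous means all 18, so 18 needed; 16 signed. Insufficient.
Dating window: the latest signature is 22 days after the earliest; the limit is 45 days. Within the window.

Not effective — insufficient signatures.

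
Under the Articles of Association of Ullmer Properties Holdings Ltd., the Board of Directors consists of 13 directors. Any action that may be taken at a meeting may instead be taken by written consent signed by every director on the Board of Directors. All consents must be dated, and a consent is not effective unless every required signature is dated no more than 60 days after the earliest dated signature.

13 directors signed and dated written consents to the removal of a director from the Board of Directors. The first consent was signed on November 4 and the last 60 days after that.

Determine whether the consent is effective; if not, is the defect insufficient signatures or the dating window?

Effective — both the signature and dating-window requirements are satisfied.

Signatures required: the unanimous vote of 13 — unanimous means all 13, so 13 needed; 13 signed. Sufficient.
Dating window: the latest signature is 60 days after the earliest; the limit is 60 days. Within the window.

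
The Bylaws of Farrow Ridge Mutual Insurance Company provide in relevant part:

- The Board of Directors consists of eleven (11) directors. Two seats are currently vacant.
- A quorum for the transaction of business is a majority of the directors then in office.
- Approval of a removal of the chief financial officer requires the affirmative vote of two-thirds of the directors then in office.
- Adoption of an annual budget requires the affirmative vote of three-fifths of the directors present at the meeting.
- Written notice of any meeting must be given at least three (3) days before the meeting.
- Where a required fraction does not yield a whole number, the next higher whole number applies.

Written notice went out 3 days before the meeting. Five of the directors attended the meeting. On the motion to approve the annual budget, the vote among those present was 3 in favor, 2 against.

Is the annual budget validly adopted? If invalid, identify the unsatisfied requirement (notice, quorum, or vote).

Valid — all requirements satisfied.

Notice: 3 days given; 3 required (3 ≥ 3). Satisfied.
Quorum: 5 present; quorum is 5. Satisfied.
Vote: the annual budget requires three-fifths of the directors present (5). 3/5 of 5 = 3, so 3 affirmative votes are needed; 3 voted in favor. Satisfied.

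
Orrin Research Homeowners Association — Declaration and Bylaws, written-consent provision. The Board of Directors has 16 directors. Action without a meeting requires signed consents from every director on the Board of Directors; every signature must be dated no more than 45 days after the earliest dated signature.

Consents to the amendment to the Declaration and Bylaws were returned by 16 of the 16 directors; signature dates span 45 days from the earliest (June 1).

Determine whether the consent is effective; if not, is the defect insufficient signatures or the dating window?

Effective — both the signature and dating-window requirements are satisfied.

Signatures required: all of 16 — unanimous means all 16, so 16 needed; 16 signed. Sufficient.
Dating window: the latest signature is 45 days after the earliest; the limit is 45 days. Within the window.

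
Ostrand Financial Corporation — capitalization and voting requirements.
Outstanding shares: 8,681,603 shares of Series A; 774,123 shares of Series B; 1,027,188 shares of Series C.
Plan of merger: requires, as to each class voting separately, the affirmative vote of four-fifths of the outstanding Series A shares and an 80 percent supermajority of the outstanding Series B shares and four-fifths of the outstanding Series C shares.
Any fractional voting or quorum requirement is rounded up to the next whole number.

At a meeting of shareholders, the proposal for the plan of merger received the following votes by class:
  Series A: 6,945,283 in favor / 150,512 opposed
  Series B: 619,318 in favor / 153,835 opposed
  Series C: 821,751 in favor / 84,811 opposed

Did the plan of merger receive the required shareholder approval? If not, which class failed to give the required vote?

Approved — every class gave the required vote.

Series A: 4/5 of 8681603 = 6945282.40, rounded up to 6945283; 6,945,283 required, 6,945,283 in favor — approved.
Series B: 4/5 of 774123 = 619298.40, rounded up to 619299; 619,299 required, 619,318 in favor — approved.
Series C: 4/5 of 1027188 = 821750.40, rounded up to 821751; 821,751 required, 821,751 in favor — approved.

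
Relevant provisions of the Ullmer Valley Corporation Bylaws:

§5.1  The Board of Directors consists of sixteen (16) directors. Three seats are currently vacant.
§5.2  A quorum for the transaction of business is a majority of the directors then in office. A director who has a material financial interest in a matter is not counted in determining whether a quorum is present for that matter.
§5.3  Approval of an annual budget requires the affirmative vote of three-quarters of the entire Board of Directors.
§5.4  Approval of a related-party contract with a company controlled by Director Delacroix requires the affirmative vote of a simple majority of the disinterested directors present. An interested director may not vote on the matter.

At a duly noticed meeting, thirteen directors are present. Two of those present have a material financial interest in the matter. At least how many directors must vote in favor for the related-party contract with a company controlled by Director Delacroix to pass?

The related-party contract with a company controlled by Director Delacroix requires a majority of the disinterested directors present (13 − 2 = 11).
A majority of 11 is 6.

6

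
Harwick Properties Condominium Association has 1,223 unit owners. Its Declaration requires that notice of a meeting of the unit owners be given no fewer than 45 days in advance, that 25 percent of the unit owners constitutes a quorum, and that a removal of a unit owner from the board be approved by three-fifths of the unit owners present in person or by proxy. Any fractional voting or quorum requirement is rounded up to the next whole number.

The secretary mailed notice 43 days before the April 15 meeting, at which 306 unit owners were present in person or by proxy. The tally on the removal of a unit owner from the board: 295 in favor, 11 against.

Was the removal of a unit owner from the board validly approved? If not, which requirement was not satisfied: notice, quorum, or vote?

Notice: 43 days given; 45 required. Not satisfied.
Quorum: 25% of 1,223 = 305.75, rounded up to 306; 306 present. Satisfied.
Vote: requires three-fifths of those present (306); 3/5 of 306 = 183.60, rounded up to 184, so 184 needed; 295 in favor. Satisfied.

Invalid — notice requirement not satisfied.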